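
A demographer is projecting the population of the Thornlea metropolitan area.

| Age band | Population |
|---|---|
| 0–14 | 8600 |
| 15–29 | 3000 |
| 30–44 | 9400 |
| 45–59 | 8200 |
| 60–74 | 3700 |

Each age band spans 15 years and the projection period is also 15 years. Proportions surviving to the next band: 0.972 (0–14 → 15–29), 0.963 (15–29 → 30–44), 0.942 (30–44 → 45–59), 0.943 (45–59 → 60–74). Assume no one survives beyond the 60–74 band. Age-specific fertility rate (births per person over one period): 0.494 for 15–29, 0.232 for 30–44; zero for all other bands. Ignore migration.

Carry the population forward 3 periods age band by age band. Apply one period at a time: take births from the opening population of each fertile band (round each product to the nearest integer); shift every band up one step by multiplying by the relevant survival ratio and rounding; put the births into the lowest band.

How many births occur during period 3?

3627

Period 1.
Births: 3000 * 0.494 = 1482  |  9400 * 0.232 = 2181 → total 3663
15–29: 8600 * 0.972 = 8359
30–44: 3000 * 0.963 = 2889
45–59: 9400 * 0.942 = 8855
60–74: 8200 * 0.943 = 7733
Population now: 0–14=3663, 15–29=8359, 30–44=2889, 45–59=8855, 60–74=7733
Period 2.
Births: 8359 * 0.494 = 4129  |  2889 * 0.232 = 670 → total 4799
15–29: 3663 * 0.972 = 3560
30–44: 8359 * 0.963 = 8050
45–59: 2889 * 0.942 = 2721
60–74: 8855 * 0.943 = 8350
Population now: 0–14=4799, 15–29=3560, 30–44=8050, 45–59=2721, 60–74=8350
Period 3.
Births: 3560 * 0.494 = 1759  |  8050 * 0.232 = 1868 → total 3627
15–29: 4799 * 0.972 = 4665
30–44: 3560 * 0.963 = 3428
45–59: 8050 * 0.942 = 7583
60–74: 2721 * 0.943 = 2566
Population now: 0–14=3627, 15–29=4665, 30–44=3428, 45–59=7583, 60–74=2566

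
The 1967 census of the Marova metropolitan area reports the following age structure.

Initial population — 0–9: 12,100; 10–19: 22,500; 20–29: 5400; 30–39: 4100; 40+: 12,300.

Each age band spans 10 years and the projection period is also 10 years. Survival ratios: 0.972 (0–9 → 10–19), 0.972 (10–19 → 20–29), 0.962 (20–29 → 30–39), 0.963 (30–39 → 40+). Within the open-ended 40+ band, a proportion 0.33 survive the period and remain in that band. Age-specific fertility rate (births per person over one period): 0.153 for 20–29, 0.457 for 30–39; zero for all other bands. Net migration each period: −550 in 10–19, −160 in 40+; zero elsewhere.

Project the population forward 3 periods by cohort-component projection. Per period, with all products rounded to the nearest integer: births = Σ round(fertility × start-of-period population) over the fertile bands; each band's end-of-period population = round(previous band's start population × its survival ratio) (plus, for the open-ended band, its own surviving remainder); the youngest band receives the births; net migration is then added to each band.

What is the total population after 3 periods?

51345

After projecting period 1:
Births: 5400 × 0.153 = 826, 4100 × 0.457 = 1874 → total 2700
10–19: 12100 × 0.972 = 11761
20–29: 22500 × 0.972 = 21870
30–39: 5400 × 0.962 = 5195
40+: 4100 × 0.963 + 12300 × 0.33 = 3948 + 4059 = 8007
Net migration: 10–19 − 550 → 11211; 40+ − 160 → 7847
Giving 2700 / 11211 / 21870 / 5195 / 7847.
After projecting period 2:
Births: 21870 × 0.153 = 3346, 5195 × 0.457 = 2374 → total 5720
10–19: 2700 × 0.972 = 2624
20–29: 11211 × 0.972 = 10897
30–39: 21870 × 0.962 = 21039
40+: 5195 × 0.963 + 7847 × 0.33 = 5003 + 2590 = 7593
Net migration: 10–19 − 550 → 2074; 40+ − 160 → 7433
Giving 5720 / 2074 / 10897 / 21039 / 7433.
After projecting period 3:
Births: 10897 × 0.153 = 1667, 21039 × 0.457 = 9615 → total 11282
10–19: 5720 × 0.972 = 5560
20–29: 2074 × 0.972 = 2016
30–39: 10897 × 0.962 = 10483
40+: 21039 × 0.963 + 7433 × 0.33 = 20261 + 2453 = 22714
Net migration: 10–19 − 550 → 5010; 40+ − 160 → 22554
Giving 11282 / 5010 / 2016 / 10483 / 22554.
Total after period 3: 11282 + 5010 + 2016 + 10483 + 22554 = 51345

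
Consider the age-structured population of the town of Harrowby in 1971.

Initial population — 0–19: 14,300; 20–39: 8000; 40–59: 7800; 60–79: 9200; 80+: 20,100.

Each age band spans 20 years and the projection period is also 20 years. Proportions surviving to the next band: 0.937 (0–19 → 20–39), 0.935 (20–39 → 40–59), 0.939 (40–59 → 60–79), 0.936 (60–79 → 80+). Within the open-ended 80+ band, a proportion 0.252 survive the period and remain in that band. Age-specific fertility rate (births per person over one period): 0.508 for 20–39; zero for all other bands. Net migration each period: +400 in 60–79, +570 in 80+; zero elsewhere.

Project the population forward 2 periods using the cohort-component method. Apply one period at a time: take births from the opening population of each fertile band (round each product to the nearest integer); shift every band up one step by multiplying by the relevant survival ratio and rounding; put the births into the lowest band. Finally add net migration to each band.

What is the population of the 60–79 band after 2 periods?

(Bands numbered youngest = 1 to oldest = 5.)
After projecting period 1:
Births: 8000 × 0.508 = 4064
Band 2: 14300 × 0.937 = 13399
Band 3: 8000 × 0.935 = 7480
Band 4: 7800 × 0.939 = 7324
Band 5: 9200 × 0.936 + 20100 × 0.252 = 8611 + 5065 = 13676
Net migration: Band 4 + 400 → 7724; Band 5 + 570 → 14246
Population now: 0–19=4064, 20–39=13399, 40–59=7480, 60–79=7724, 80+=14246
After projecting period 2:
Births: 13399 × 0.508 = 6807
Band 2: 4064 × 0.937 = 3808
Band 3: 13399 × 0.935 = 12528
Band 4: 7480 × 0.939 = 7024
Band 5: 7724 × 0.936 + 14246 × 0.252 = 7230 + 3590 = 10820
Net migration: Band 4 + 400 → 7424; Band 5 + 570 → 11390
Population now: 0–19=6807, 20–39=3808, 40–59=12528, 60–79=7424, 80+=11390

7424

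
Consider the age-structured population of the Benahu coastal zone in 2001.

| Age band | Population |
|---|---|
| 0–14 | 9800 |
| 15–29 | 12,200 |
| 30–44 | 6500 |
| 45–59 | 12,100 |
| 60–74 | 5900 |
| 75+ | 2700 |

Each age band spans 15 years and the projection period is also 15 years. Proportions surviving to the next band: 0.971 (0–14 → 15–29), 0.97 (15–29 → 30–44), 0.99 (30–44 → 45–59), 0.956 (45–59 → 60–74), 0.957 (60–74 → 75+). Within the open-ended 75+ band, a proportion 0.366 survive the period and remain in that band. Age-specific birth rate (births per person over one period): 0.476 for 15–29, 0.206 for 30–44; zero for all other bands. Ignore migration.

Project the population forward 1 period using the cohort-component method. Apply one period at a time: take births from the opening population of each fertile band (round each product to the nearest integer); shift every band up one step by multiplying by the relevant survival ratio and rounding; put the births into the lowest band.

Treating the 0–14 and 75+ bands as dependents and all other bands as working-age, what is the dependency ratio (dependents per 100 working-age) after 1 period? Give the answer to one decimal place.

35.0

— Period 1 —
Births: 12200 * 0.476 = 5807 ; 6500 * 0.206 = 1339 ⇒ total 7146
15–29: 9800 * 0.971 = 9516
30–44: 12200 * 0.97 = 11834
45–59: 6500 * 0.99 = 6435
60–74: 12100 * 0.956 = 11568
75+: 5900 * 0.957 + 2700 * 0.366 = 5646 + 988 = 6634
→ [7146, 9516, 11834, 6435, 11568, 6634]
Dependents (band 0–14 + band 75+) = 7146 + 6634 = 13780; working-age = 39353; ratio = 13780/39353 × 100 = 35.0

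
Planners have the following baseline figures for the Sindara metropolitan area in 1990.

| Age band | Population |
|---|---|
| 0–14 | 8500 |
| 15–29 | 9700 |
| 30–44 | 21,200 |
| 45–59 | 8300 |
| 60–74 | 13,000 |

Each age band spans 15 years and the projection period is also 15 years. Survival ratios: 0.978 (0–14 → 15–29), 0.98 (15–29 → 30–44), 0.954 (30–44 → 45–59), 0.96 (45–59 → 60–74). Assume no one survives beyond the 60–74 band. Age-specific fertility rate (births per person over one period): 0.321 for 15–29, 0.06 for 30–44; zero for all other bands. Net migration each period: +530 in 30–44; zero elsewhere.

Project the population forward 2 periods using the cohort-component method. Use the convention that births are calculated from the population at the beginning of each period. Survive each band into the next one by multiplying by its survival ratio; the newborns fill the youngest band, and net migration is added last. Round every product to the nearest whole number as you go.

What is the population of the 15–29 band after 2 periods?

(Groups numbered youngest = 1 to oldest = 5.)
— Period 1 —
Births: 9700 × 0.321 = 3114  |  21200 × 0.06 = 1272 — total 4386
Group 2: 8500 × 0.978 = 8313
Group 3: 9700 × 0.98 = 9506
Group 4: 21200 × 0.954 = 20225
Group 5: 8300 × 0.96 = 7968
Net migration: Group 3 + 530 → 10036
Giving 4386 / 8313 / 10036 / 20225 / 7968.
— Period 2 —
Births: 8313 × 0.321 = 2668  |  10036 × 0.06 = 602 — total 3270
Group 2: 4386 × 0.978 = 4290
Group 3: 8313 × 0.98 = 8147
Group 4: 10036 × 0.954 = 9574
Group 5: 20225 × 0.96 = 19416
Net migration: Group 3 + 530 → 8677
Giving 3270 / 4290 / 8677 / 9574 / 19416.

4290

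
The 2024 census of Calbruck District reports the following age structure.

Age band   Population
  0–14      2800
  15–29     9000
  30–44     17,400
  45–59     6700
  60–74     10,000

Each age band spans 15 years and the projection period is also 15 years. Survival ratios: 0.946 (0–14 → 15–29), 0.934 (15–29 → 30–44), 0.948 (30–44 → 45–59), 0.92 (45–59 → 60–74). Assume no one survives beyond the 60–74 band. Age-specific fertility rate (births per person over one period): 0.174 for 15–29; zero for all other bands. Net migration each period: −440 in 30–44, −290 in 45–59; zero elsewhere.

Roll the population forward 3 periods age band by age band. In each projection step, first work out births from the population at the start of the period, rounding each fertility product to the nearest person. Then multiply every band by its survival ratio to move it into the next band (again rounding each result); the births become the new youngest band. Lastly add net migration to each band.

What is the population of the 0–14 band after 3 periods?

258

[period 1]
Births: 9000 * 0.174 = 1566
15–29: 2800 * 0.946 = 2649
30–44: 9000 * 0.934 = 8406
45–59: 17400 * 0.948 = 16495
60–74: 6700 * 0.92 = 6164
Net migration: 30–44 − 440 → 7966; 45–59 − 290 → 16205
Giving 1566 / 2649 / 7966 / 16205 / 6164.
[period 2]
Births: 2649 * 0.174 = 461
15–29: 1566 * 0.946 = 1481
30–44: 2649 * 0.934 = 2474
45–59: 7966 * 0.948 = 7552
60–74: 16205 * 0.92 = 14909
Net migration: 30–44 − 440 → 2034; 45–59 − 290 → 7262
Giving 461 / 1481 / 2034 / 7262 / 14909.
[period 3]
Births: 1481 * 0.174 = 258
15–29: 461 * 0.946 = 436
30–44: 1481 * 0.934 = 1383
45–59: 2034 * 0.948 = 1928
60–74: 7262 * 0.92 = 6681
Net migration: 30–44 − 440 → 943; 45–59 − 290 → 1638
Giving 258 / 436 / 943 / 1638 / 6681.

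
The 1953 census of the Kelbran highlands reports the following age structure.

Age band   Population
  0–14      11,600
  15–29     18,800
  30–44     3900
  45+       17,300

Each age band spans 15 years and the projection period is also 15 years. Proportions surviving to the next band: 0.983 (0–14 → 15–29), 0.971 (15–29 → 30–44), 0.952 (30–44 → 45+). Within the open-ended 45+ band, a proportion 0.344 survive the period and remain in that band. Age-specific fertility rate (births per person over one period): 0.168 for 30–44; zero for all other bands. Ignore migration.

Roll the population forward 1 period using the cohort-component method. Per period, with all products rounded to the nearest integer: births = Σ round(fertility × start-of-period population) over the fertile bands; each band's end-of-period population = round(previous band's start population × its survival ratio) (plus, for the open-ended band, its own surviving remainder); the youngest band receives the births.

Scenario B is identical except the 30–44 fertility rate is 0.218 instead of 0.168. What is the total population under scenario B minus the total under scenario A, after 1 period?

195

Numbering the bands 1..4 from youngest to oldest:
— Period 1 —
Births: 3900 * 0.168 = 655
Band 2: 11600 * 0.983 = 11403
Band 3: 18800 * 0.971 = 18255
Band 4: 3900 * 0.952 + 17300 * 0.344 = 3713 + 5951 = 9664
Giving 655 / 11403 / 18255 / 9664.
Scenario A total after 1 period: 39977
Scenario B projection —
— Period 1 —
Births: 3900 * 0.218 = 850
Band 2: 11600 * 0.983 = 11403
Band 3: 18800 * 0.971 = 18255
Band 4: 3900 * 0.952 + 17300 * 0.344 = 3713 + 5951 = 9664
Giving 850 / 11403 / 18255 / 9664.
Scenario B total after 1 period: 40172
Difference B − A = 40172 − 39977 = 195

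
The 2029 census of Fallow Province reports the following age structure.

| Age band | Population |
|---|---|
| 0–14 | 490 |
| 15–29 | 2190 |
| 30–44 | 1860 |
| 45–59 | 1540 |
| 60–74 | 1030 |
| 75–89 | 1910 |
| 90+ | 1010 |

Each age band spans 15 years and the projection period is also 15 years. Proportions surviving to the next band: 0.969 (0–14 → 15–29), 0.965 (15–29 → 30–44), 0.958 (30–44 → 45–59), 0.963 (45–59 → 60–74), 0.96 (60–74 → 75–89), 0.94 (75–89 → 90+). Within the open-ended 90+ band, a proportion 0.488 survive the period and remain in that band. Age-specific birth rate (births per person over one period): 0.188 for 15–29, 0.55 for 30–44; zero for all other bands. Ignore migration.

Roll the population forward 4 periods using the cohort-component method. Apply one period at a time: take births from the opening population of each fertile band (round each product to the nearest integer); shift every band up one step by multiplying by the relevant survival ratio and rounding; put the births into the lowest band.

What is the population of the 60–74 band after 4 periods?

Period 1:
Births: 2190 * 0.188 = 412 ; 1860 * 0.55 = 1023 → 1435
15–29: 490 * 0.969 = 475
30–44: 2190 * 0.965 = 2113
45–59: 1860 * 0.958 = 1782
60–74: 1540 * 0.963 = 1483
75–89: 1030 * 0.96 = 989
90+: 1910 * 0.94 + 1010 * 0.488 = 1795 + 493 = 2288
→ [1435, 475, 2113, 1782, 1483, 989, 2288]
Period 2:
Births: 475 * 0.188 = 89 ; 2113 * 0.55 = 1162 → 1251
15–29: 1435 * 0.969 = 1391
30–44: 475 * 0.965 = 458
45–59: 2113 * 0.958 = 2024
60–74: 1782 * 0.963 = 1716
75–89: 1483 * 0.96 = 1424
90+: 989 * 0.94 + 2288 * 0.488 = 930 + 1117 = 2047
→ [1251, 1391, 458, 2024, 1716, 1424, 2047]
Period 3:
Births: 1391 * 0.188 = 262 ; 458 * 0.55 = 252 → 514
15–29: 1251 * 0.969 = 1212
30–44: 1391 * 0.965 = 1342
45–59: 458 * 0.958 = 439
60–74: 2024 * 0.963 = 1949
75–89: 1716 * 0.96 = 1647
90+: 1424 * 0.94 + 2047 * 0.488 = 1339 + 999 = 2338
→ [514, 1212, 1342, 439, 1949, 1647, 2338]
Period 4:
Births: 1212 * 0.188 = 228 ; 1342 * 0.55 = 738 → 966
15–29: 514 * 0.969 = 498
30–44: 1212 * 0.965 = 1170
45–59: 1342 * 0.958 = 1286
60–74: 439 * 0.963 = 423
75–89: 1949 * 0.96 = 1871
90+: 1647 * 0.94 + 2338 * 0.488 = 1548 + 1141 = 2689
→ [966, 498, 1170, 1286, 423, 1871, 2689]

423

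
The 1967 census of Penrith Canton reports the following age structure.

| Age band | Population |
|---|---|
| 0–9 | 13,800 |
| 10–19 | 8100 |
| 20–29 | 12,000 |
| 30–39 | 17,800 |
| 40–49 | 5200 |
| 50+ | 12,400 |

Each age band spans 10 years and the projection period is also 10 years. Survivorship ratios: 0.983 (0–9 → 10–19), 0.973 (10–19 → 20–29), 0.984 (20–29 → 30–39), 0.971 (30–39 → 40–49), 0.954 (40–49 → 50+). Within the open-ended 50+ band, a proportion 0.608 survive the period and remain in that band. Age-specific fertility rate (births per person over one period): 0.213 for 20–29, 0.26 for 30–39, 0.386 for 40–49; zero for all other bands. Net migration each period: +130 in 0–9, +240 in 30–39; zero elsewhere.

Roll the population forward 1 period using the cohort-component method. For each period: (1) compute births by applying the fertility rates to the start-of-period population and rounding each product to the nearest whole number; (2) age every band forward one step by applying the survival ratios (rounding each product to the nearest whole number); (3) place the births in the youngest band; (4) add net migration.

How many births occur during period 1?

9191

— Period 1 —
Births: 12000 × 0.213 = 2556  |  17800 × 0.26 = 4628  |  5200 × 0.386 = 2007 → total 9191
10–19: 13800 × 0.983 = 13565
20–29: 8100 × 0.973 = 7881
30–39: 12000 × 0.984 = 11808
40–49: 17800 × 0.971 = 17284
50+: 5200 × 0.954 + 12400 × 0.608 = 4961 + 7539 = 12500
Net migration: 0–9 + 130 → 9321; 30–39 + 240 → 12048
Population now: 0–9=9321, 10–19=13565, 20–29=7881, 30–39=12048, 40–49=17284, 50+=12500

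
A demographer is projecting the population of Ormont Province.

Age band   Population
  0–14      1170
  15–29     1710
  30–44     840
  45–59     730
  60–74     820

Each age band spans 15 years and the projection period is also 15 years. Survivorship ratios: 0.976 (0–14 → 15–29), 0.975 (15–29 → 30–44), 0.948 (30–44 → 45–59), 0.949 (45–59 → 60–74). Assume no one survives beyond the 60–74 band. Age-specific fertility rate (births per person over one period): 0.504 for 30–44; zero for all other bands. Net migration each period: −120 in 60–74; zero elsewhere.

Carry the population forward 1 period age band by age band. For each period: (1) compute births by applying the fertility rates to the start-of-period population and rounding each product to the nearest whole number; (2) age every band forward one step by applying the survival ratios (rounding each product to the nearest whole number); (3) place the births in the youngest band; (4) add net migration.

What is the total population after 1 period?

[period 1]
Births: 840 × 0.504 = 423
15–29: 1170 × 0.976 = 1142
30–44: 1710 × 0.975 = 1667
45–59: 840 × 0.948 = 796
60–74: 730 × 0.949 = 693
Net migration: 60–74 − 120 → 573
Giving 423 / 1142 / 1667 / 796 / 573.
Total after period 1: 423 + 1142 + 1667 + 796 + 573 = 4601

4601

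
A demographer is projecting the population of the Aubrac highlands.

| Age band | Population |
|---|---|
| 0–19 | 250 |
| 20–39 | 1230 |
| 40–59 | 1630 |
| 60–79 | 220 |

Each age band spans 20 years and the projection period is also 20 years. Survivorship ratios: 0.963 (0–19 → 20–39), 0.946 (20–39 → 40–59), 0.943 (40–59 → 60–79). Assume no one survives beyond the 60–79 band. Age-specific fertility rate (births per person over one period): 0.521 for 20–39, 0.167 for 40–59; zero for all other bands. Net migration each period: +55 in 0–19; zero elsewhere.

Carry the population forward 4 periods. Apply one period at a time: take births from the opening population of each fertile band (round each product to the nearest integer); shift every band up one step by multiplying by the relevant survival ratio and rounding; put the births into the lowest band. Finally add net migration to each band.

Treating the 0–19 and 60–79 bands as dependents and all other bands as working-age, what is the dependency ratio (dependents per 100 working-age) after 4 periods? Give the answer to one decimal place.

135.8

After projecting period 1:
Births: 1230 * 0.521 = 641  |  1630 * 0.167 = 272 → total 913
20–39: 250 * 0.963 = 241
40–59: 1230 * 0.946 = 1164
60–79: 1630 * 0.943 = 1537
Net migration: 0–19 + 55 → 968
End of period: [968, 241, 1164, 1537]
After projecting period 2:
Births: 241 * 0.521 = 126  |  1164 * 0.167 = 194 → total 320
20–39: 968 * 0.963 = 932
40–59: 241 * 0.946 = 228
60–79: 1164 * 0.943 = 1098
Net migration: 0–19 + 55 → 375
End of period: [375, 932, 228, 1098]
After projecting period 3:
Births: 932 * 0.521 = 486  |  228 * 0.167 = 38 → total 524
20–39: 375 * 0.963 = 361
40–59: 932 * 0.946 = 882
60–79: 228 * 0.943 = 215
Net migration: 0–19 + 55 → 579
End of period: [579, 361, 882, 215]
After projecting period 4:
Births: 361 * 0.521 = 188  |  882 * 0.167 = 147 → total 335
20–39: 579 * 0.963 = 558
40–59: 361 * 0.946 = 342
60–79: 882 * 0.943 = 832
Net migration: 0–19 + 55 → 390
End of period: [390, 558, 342, 832]
Dependents (band 0–19 + band 60–79) = 390 + 832 = 1222; working-age = 900; ratio = 1222/900 × 100 = 135.8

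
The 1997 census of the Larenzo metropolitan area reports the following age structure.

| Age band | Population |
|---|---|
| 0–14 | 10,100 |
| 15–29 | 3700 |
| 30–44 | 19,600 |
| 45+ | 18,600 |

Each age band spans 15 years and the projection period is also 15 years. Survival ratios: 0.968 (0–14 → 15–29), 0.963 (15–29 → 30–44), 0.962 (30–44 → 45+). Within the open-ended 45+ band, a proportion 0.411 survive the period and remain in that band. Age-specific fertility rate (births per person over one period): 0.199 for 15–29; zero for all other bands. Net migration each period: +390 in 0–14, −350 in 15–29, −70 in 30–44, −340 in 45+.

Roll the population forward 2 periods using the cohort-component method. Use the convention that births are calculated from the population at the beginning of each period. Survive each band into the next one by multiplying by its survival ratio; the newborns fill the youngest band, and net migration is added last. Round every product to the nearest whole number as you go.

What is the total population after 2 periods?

25786

Period 1:
Births: 3700 × 0.199 = 736
15–29: 10100 × 0.968 = 9777
30–44: 3700 × 0.963 = 3563
45+: 19600 × 0.962 + 18600 × 0.411 = 18855 + 7645 = 26500
Net migration: 0–14 + 390 → 1126; 15–29 − 350 → 9427; 30–44 − 70 → 3493; 45+ − 340 → 26160
Population now: 0–14=1126, 15–29=9427, 30–44=3493, 45+=26160
Period 2:
Births: 9427 × 0.199 = 1876
15–29: 1126 × 0.968 = 1090
30–44: 9427 × 0.963 = 9078
45+: 3493 × 0.962 + 26160 × 0.411 = 3360 + 10752 = 14112
Net migration: 0–14 + 390 → 2266; 15–29 − 350 → 740; 30–44 − 70 → 9008; 45+ − 340 → 13772
Population now: 0–14=2266, 15–29=740, 30–44=9008, 45+=13772
Total after period 2: 2266 + 740 + 9008 + 13772 = 25786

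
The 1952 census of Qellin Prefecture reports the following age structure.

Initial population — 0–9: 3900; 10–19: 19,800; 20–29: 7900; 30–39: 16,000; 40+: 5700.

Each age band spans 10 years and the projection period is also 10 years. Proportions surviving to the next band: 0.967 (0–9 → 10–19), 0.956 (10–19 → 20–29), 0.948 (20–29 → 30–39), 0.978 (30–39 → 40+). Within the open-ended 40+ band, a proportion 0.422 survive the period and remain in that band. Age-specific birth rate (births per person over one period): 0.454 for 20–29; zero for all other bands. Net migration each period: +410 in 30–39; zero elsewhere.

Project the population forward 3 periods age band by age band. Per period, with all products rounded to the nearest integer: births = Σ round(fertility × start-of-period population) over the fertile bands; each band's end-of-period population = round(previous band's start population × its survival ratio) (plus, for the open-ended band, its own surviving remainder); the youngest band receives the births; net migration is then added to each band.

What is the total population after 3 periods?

Numbering the bands 1..5 from youngest to oldest:
Period 1:
Births: 7900 × 0.454 = 3587
Band 2: 3900 × 0.967 = 3771
Band 3: 19800 × 0.956 = 18929
Band 4: 7900 × 0.948 = 7489
Band 5: 16000 × 0.978 + 5700 × 0.422 = 15648 + 2405 = 18053
Net migration: Band 4 + 410 → 7899
Giving 3587 / 3771 / 18929 / 7899 / 18053.
Period 2:
Births: 18929 × 0.454 = 8594
Band 2: 3587 × 0.967 = 3469
Band 3: 3771 × 0.956 = 3605
Band 4: 18929 × 0.948 = 17945
Band 5: 7899 × 0.978 + 18053 × 0.422 = 7725 + 7618 = 15343
Net migration: Band 4 + 410 → 18355
Giving 8594 / 3469 / 3605 / 18355 / 15343.
Period 3:
Births: 3605 × 0.454 = 1637
Band 2: 8594 × 0.967 = 8310
Band 3: 3469 × 0.956 = 3316
Band 4: 3605 × 0.948 = 3418
Band 5: 18355 × 0.978 + 15343 × 0.422 = 17951 + 6475 = 24426
Net migration: Band 4 + 410 → 3828
Giving 1637 / 8310 / 3316 / 3828 / 24426.
Total after period 3: 1637 + 8310 + 3316 + 3828 + 24426 = 41517

41517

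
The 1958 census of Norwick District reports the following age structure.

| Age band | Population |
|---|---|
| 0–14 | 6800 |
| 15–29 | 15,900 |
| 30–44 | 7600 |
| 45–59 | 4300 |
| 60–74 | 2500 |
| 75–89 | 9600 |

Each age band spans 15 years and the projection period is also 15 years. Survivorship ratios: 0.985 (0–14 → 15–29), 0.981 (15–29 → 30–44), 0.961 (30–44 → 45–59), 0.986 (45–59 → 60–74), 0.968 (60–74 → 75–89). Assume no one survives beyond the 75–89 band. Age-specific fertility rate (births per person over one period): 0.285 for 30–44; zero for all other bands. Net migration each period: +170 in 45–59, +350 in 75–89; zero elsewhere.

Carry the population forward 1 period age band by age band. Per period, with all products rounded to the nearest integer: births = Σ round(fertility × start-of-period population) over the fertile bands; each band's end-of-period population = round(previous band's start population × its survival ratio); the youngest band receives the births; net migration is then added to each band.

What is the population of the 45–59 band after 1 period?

Period 1:
Births: 7600 * 0.285 = 2166
15–29: 6800 * 0.985 = 6698
30–44: 15900 * 0.981 = 15598
45–59: 7600 * 0.961 = 7304
60–74: 4300 * 0.986 = 4240
75–89: 2500 * 0.968 = 2420
Net migration: 45–59 + 170 → 7474; 75–89 + 350 → 2770
→ [2166, 6698, 15598, 7474, 4240, 2770]

7474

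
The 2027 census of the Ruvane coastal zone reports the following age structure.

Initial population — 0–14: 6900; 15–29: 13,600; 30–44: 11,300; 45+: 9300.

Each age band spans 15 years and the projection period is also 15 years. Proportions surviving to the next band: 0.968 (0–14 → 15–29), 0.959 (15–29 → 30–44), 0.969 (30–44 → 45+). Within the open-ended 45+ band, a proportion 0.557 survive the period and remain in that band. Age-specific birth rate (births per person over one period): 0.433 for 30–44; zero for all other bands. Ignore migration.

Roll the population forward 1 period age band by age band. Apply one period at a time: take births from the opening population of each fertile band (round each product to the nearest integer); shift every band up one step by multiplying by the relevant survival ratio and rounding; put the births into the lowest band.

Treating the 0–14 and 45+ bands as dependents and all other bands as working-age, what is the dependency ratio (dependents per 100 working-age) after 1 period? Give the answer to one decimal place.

After projecting period 1:
Births: 11300 × 0.433 = 4893
15–29: 6900 × 0.968 = 6679
30–44: 13600 × 0.959 = 13042
45+: 11300 × 0.969 + 9300 × 0.557 = 10950 + 5180 = 16130
Population now: 0–14=4893, 15–29=6679, 30–44=13042, 45+=16130
Dependents (band 0–14 + band 45+) = 4893 + 16130 = 21023; working-age = 19721; ratio = 21023/19721 × 100 = 106.6

106.6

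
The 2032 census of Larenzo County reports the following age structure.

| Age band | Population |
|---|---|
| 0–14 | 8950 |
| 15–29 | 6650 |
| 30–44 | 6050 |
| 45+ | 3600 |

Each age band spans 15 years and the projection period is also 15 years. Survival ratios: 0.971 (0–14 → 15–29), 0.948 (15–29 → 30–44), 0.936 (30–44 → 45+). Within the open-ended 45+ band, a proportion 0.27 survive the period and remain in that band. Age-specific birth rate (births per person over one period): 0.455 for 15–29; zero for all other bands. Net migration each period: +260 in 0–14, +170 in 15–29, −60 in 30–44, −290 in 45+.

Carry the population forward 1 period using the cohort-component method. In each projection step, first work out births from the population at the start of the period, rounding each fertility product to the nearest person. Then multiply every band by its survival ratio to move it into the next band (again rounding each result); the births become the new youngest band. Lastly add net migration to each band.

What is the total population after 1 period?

Period 1.
Births: 6650 * 0.455 = 3026
15–29: 8950 * 0.971 = 8690
30–44: 6650 * 0.948 = 6304
45+: 6050 * 0.936 + 3600 * 0.27 = 5663 + 972 = 6635
Net migration: 0–14 + 260 → 3286; 15–29 + 170 → 8860; 30–44 − 60 → 6244; 45+ − 290 → 6345
Population now: 0–14=3286, 15–29=8860, 30–44=6244, 45+=6345
Total after period 1: 3286 + 8860 + 6244 + 6345 = 24735

24735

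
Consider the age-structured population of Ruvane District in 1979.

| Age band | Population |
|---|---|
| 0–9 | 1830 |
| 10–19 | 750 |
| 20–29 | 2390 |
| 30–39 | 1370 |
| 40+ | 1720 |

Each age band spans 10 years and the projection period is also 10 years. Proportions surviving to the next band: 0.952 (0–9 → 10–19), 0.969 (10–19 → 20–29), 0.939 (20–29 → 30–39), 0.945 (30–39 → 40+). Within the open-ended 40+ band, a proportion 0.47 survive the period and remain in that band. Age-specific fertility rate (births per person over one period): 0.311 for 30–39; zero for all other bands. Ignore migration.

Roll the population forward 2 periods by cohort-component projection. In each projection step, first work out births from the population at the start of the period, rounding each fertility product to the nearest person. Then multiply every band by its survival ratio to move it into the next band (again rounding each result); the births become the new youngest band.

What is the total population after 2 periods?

Call the bands 1 to 5, youngest first.
Period 1.
Births: 1370 × 0.311 = 426
Band 2: 1830 × 0.952 = 1742
Band 3: 750 × 0.969 = 727
Band 4: 2390 × 0.939 = 2244
Band 5: 1370 × 0.945 + 1720 × 0.47 = 1295 + 808 = 2103
End of period: [426, 1742, 727, 2244, 2103]
Period 2.
Births: 2244 × 0.311 = 698
Band 2: 426 × 0.952 = 406
Band 3: 1742 × 0.969 = 1688
Band 4: 727 × 0.939 = 683
Band 5: 2244 × 0.945 + 2103 × 0.47 = 2121 + 988 = 3109
End of period: [698, 406, 1688, 683, 3109]
Total after period 2: 698 + 406 + 1688 + 683 + 3109 = 6584

6584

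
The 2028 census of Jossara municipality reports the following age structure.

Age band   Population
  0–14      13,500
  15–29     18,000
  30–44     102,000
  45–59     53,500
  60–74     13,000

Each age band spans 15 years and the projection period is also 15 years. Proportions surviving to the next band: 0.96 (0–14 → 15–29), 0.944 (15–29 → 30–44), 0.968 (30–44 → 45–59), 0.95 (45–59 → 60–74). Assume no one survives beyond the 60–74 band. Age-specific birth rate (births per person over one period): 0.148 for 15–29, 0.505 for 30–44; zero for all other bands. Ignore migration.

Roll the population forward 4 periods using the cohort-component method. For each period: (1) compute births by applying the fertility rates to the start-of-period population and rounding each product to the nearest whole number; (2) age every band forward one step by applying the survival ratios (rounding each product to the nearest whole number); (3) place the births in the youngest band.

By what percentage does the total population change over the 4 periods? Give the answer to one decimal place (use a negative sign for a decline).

(Groups numbered youngest = 1 to oldest = 5.)
Period 1.
Births: 18000 * 0.148 = 2664  |  102000 * 0.505 = 51510 ⇒ total 54174
Group 2: 13500 * 0.96 = 12960
Group 3: 18000 * 0.944 = 16992
Group 4: 102000 * 0.968 = 98736
Group 5: 53500 * 0.95 = 50825
→ [54174, 12960, 16992, 98736, 50825]
Period 2.
Births: 12960 * 0.148 = 1918  |  16992 * 0.505 = 8581 ⇒ total 10499
Group 2: 54174 * 0.96 = 52007
Group 3: 12960 * 0.944 = 12234
Group 4: 16992 * 0.968 = 16448
Group 5: 98736 * 0.95 = 93799
→ [10499, 52007, 12234, 16448, 93799]
Period 3.
Births: 52007 * 0.148 = 7697  |  12234 * 0.505 = 6178 ⇒ total 13875
Group 2: 10499 * 0.96 = 10079
Group 3: 52007 * 0.944 = 49095
Group 4: 12234 * 0.968 = 11843
Group 5: 16448 * 0.95 = 15626
→ [13875, 10079, 49095, 11843, 15626]
Period 4.
Births: 10079 * 0.148 = 1492  |  49095 * 0.505 = 24793 ⇒ total 26285
Group 2: 13875 * 0.96 = 13320
Group 3: 10079 * 0.944 = 9515
Group 4: 49095 * 0.968 = 47524
Group 5: 11843 * 0.95 = 11251
→ [26285, 13320, 9515, 47524, 11251]
Total: 200000 → 107895; change = -92105; percentage change = -46.1%

-46.1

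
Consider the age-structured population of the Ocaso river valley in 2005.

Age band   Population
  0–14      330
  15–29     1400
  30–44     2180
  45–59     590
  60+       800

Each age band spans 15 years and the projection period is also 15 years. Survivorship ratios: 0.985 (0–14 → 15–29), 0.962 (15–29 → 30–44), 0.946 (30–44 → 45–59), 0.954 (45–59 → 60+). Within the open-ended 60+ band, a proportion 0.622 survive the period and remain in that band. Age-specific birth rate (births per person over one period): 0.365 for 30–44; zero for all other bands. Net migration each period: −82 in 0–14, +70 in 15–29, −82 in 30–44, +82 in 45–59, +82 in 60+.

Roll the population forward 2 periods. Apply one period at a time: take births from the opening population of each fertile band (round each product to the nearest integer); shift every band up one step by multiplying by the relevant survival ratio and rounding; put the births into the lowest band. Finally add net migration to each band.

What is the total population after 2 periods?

Call the groups 1 to 5, youngest first.
— Period 1 —
Births: 2180 × 0.365 = 796
Group 2: 330 × 0.985 = 325
Group 3: 1400 × 0.962 = 1347
Group 4: 2180 × 0.946 = 2062
Group 5: 590 × 0.954 + 800 × 0.622 = 563 + 498 = 1061
Net migration: Group 1 − 82 → 714; Group 2 + 70 → 395; Group 3 − 82 → 1265; Group 4 + 82 → 2144; Group 5 + 82 → 1143
Population now: 0–14=714, 15–29=395, 30–44=1265, 45–59=2144, 60+=1143
— Period 2 —
Births: 1265 × 0.365 = 462
Group 2: 714 × 0.985 = 703
Group 3: 395 × 0.962 = 380
Group 4: 1265 × 0.946 = 1197
Group 5: 2144 × 0.954 + 1143 × 0.622 = 2045 + 711 = 2756
Net migration: Group 1 − 82 → 380; Group 2 + 70 → 773; Group 3 − 82 → 298; Group 4 + 82 → 1279; Group 5 + 82 → 2838
Population now: 0–14=380, 15–29=773, 30–44=298, 45–59=1279, 60+=2838
Total after period 2: 380 + 773 + 298 + 1279 + 2838 = 5568

5568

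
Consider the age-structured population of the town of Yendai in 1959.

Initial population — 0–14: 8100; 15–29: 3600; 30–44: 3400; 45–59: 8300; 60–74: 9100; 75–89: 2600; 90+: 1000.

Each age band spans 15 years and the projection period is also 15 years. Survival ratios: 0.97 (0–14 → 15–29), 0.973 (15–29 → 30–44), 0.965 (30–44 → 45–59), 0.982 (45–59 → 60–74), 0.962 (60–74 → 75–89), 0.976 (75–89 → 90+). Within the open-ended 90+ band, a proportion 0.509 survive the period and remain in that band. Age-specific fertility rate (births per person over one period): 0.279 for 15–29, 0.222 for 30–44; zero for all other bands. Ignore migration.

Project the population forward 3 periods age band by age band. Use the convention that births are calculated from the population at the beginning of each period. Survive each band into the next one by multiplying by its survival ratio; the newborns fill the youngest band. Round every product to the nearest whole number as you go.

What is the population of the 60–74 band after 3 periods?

3319

After projecting period 1:
Births: 3600 * 0.279 = 1004, 3400 * 0.222 = 755 ⇒ total 1759
15–29: 8100 * 0.97 = 7857
30–44: 3600 * 0.973 = 3503
45–59: 3400 * 0.965 = 3281
60–74: 8300 * 0.982 = 8151
75–89: 9100 * 0.962 = 8754
90+: 2600 * 0.976 + 1000 * 0.509 = 2538 + 509 = 3047
→ [1759, 7857, 3503, 3281, 8151, 8754, 3047]
After projecting period 2:
Births: 7857 * 0.279 = 2192, 3503 * 0.222 = 778 ⇒ total 2970
15–29: 1759 * 0.97 = 1706
30–44: 7857 * 0.973 = 7645
45–59: 3503 * 0.965 = 3380
60–74: 3281 * 0.982 = 3222
75–89: 8151 * 0.962 = 7841
90+: 8754 * 0.976 + 3047 * 0.509 = 8544 + 1551 = 10095
→ [2970, 1706, 7645, 3380, 3222, 7841, 10095]
After projecting period 3:
Births: 1706 * 0.279 = 476, 7645 * 0.222 = 1697 ⇒ total 2173
15–29: 2970 * 0.97 = 2881
30–44: 1706 * 0.973 = 1660
45–59: 7645 * 0.965 = 7377
60–74: 3380 * 0.982 = 3319
75–89: 3222 * 0.962 = 3100
90+: 7841 * 0.976 + 10095 * 0.509 = 7653 + 5138 = 12791
→ [2173, 2881, 1660, 7377, 3319, 3100, 12791]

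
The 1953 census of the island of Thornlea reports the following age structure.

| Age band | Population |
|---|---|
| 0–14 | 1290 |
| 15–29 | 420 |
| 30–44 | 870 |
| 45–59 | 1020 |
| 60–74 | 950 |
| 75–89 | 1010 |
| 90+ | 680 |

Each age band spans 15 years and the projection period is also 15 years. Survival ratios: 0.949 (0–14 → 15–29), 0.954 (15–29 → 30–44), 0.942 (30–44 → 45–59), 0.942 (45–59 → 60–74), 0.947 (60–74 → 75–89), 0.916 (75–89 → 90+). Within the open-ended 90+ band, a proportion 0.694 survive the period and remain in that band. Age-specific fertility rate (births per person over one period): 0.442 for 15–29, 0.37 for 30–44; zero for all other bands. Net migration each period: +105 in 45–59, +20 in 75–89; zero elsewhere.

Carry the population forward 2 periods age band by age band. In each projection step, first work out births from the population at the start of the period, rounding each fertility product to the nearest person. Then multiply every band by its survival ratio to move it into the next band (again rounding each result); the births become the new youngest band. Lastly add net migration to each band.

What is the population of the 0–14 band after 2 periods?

— Period 1 —
Births: 420 × 0.442 = 186  |  870 × 0.37 = 322 — total 508
15–29: 1290 × 0.949 = 1224
30–44: 420 × 0.954 = 401
45–59: 870 × 0.942 = 820
60–74: 1020 × 0.942 = 961
75–89: 950 × 0.947 = 900
90+: 1010 × 0.916 + 680 × 0.694 = 925 + 472 = 1397
Net migration: 45–59 + 105 → 925; 75–89 + 20 → 920
Population now: 0–14=508, 15–29=1224, 30–44=401, 45–59=925, 60–74=961, 75–89=920, 90+=1397
— Period 2 —
Births: 1224 × 0.442 = 541  |  401 × 0.37 = 148 — total 689
15–29: 508 × 0.949 = 482
30–44: 1224 × 0.954 = 1168
45–59: 401 × 0.942 = 378
60–74: 925 × 0.942 = 871
75–89: 961 × 0.947 = 910
90+: 920 × 0.916 + 1397 × 0.694 = 843 + 970 = 1813
Net migration: 45–59 + 105 → 483; 75–89 + 20 → 930
Population now: 0–14=689, 15–29=482, 30–44=1168, 45–59=483, 60–74=871, 75–89=930, 90+=1813

689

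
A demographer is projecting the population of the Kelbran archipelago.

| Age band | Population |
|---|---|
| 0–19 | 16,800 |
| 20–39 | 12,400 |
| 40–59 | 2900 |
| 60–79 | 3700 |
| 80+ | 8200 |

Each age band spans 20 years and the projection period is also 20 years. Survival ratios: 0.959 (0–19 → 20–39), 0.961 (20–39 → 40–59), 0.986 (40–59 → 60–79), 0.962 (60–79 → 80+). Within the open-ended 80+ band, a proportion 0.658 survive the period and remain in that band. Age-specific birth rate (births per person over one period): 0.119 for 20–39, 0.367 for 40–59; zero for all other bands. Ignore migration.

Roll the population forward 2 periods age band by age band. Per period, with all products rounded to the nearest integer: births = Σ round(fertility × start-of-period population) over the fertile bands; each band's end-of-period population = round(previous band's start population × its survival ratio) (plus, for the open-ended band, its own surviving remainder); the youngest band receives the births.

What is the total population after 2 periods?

44600

Period 1.
Births: 12400 × 0.119 = 1476, 2900 × 0.367 = 1064 → total 2540
20–39: 16800 × 0.959 = 16111
40–59: 12400 × 0.961 = 11916
60–79: 2900 × 0.986 = 2859
80+: 3700 × 0.962 + 8200 × 0.658 = 3559 + 5396 = 8955
→ [2540, 16111, 11916, 2859, 8955]
Period 2.
Births: 16111 × 0.119 = 1917, 11916 × 0.367 = 4373 → total 6290
20–39: 2540 × 0.959 = 2436
40–59: 16111 × 0.961 = 15483
60–79: 11916 × 0.986 = 11749
80+: 2859 × 0.962 + 8955 × 0.658 = 2750 + 5892 = 8642
→ [6290, 2436, 15483, 11749, 8642]
Total after period 2: 6290 + 2436 + 15483 + 11749 + 8642 = 44600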